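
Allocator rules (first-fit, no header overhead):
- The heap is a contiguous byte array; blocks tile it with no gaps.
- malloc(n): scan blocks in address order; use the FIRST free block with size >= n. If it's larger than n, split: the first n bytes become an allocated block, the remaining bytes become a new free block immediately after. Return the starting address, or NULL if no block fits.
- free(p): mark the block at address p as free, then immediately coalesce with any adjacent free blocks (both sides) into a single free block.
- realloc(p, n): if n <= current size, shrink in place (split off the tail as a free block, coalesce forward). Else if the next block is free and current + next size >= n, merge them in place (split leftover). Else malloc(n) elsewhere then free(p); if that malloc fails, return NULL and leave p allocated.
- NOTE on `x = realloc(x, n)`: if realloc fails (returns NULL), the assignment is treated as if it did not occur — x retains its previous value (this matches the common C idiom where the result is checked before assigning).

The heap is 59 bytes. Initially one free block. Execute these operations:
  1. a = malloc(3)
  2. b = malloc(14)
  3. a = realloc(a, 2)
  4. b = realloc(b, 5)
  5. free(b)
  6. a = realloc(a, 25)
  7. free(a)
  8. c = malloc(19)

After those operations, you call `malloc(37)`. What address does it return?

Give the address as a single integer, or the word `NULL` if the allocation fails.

Op 1: a = malloc(3) -> a = 0; heap: [0-2 ALLOC][3-58 FREE]
Op 2: b = malloc(14) -> b = 3; heap: [0-2 ALLOC][3-16 ALLOC][17-58 FREE]
Op 3: a = realloc(a, 2) -> a = 0; heap: [0-1 ALLOC][2-2 FREE][3-16 ALLOC][17-58 FREE]
Op 4: b = realloc(b, 5) -> b = 3; heap: [0-1 ALLOC][2-2 FREE][3-7 ALLOC][8-58 FREE]
Op 5: free(b) -> (freed b); heap: [0-1 ALLOC][2-58 FREE]
Op 6: a = realloc(a, 25) -> a = 0; heap: [0-24 ALLOC][25-58 FREE]
Op 7: free(a) -> (freed a); heap: [0-58 FREE]
Op 8: c = malloc(19) -> c = 0; heap: [0-18 ALLOC][19-58 FREE]
malloc(37): first-fit scan over [0-18 ALLOC][19-58 FREE] -> 19

Answer: 19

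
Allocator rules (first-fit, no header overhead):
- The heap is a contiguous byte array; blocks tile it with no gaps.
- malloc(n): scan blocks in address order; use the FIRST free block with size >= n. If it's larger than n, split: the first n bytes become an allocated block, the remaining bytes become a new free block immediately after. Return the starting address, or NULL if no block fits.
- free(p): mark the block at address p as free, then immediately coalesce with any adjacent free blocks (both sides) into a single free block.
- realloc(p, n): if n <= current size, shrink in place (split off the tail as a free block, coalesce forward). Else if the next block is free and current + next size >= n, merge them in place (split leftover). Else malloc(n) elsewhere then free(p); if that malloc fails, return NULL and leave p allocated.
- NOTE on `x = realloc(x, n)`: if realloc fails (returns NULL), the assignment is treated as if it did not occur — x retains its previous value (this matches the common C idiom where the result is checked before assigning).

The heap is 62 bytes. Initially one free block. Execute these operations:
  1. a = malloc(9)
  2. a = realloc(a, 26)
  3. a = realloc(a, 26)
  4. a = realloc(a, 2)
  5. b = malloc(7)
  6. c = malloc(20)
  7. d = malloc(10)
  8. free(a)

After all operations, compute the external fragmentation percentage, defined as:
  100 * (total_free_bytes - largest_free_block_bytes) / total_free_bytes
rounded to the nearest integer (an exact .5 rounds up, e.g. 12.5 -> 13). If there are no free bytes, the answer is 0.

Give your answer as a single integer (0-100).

Op 1: a = malloc(9) -> a = 0; heap: [0-8 ALLOC][9-61 FREE]
Op 2: a = realloc(a, 26) -> a = 0; heap: [0-25 ALLOC][26-61 FREE]
Op 3: a = realloc(a, 26) -> a = 0; heap: [0-25 ALLOC][26-61 FREE]
Op 4: a = realloc(a, 2) -> a = 0; heap: [0-1 ALLOC][2-61 FREE]
Op 5: b = malloc(7) -> b = 2; heap: [0-1 ALLOC][2-8 ALLOC][9-61 FREE]
Op 6: c = malloc(20) -> c = 9; heap: [0-1 ALLOC][2-8 ALLOC][9-28 ALLOC][29-61 FREE]
Op 7: d = malloc(10) -> d = 29; heap: [0-1 ALLOC][2-8 ALLOC][9-28 ALLOC][29-38 ALLOC][39-61 FREE]
Op 8: free(a) -> (freed a); heap: [0-1 FREE][2-8 ALLOC][9-28 ALLOC][29-38 ALLOC][39-61 FREE]
Free blocks: [2 23] total_free=25 largest=23 -> 100*(25-23)/25 = 200/25 = 8

Answer: 8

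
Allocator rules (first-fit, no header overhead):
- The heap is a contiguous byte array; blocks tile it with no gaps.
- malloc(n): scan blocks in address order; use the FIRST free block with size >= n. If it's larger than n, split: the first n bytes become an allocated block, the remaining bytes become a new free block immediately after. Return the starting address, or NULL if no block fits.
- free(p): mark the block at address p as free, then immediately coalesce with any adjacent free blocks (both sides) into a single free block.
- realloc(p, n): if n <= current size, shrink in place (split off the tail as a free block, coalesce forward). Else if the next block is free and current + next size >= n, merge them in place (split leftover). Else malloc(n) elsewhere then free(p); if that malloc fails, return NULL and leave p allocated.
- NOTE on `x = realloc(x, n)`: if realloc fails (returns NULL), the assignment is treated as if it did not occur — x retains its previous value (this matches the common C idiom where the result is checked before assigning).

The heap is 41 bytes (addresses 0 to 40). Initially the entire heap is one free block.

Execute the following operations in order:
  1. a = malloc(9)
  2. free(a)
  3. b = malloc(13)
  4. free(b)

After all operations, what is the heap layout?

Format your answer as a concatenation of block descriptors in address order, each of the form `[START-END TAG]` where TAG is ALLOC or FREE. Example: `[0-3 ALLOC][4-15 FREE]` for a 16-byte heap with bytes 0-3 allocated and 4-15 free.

Op 1: a = malloc(9) -> a = 0; heap: [0-8 ALLOC][9-40 FREE]
Op 2: free(a) -> (freed a); heap: [0-40 FREE]
Op 3: b = malloc(13) -> b = 0; heap: [0-12 ALLOC][13-40 FREE]
Op 4: free(b) -> (freed b); heap: [0-40 FREE]

Answer: [0-40 FREE]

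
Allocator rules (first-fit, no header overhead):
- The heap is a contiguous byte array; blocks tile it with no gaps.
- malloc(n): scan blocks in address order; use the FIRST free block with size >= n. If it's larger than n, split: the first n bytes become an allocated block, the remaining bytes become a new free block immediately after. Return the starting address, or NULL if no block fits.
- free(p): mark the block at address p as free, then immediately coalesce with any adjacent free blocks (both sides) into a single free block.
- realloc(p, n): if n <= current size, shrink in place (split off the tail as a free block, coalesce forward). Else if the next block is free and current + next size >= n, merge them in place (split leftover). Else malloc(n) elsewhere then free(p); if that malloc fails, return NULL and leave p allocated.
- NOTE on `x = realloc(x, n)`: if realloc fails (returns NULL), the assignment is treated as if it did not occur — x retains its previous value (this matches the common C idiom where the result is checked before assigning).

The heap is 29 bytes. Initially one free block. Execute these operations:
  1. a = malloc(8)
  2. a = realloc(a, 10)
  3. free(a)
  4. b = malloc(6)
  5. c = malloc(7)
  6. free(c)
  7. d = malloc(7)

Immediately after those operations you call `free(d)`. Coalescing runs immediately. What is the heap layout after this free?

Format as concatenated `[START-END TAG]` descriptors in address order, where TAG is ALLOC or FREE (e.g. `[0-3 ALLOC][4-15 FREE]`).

Op 1: a = malloc(8) -> a = 0; heap: [0-7 ALLOC][8-28 FREE]
Op 2: a = realloc(a, 10) -> a = 0; heap: [0-9 ALLOC][10-28 FREE]
Op 3: free(a) -> (freed a); heap: [0-28 FREE]
Op 4: b = malloc(6) -> b = 0; heap: [0-5 ALLOC][6-28 FREE]
Op 5: c = malloc(7) -> c = 6; heap: [0-5 ALLOC][6-12 ALLOC][13-28 FREE]
Op 6: free(c) -> (freed c); heap: [0-5 ALLOC][6-28 FREE]
Op 7: d = malloc(7) -> d = 6; heap: [0-5 ALLOC][6-12 ALLOC][13-28 FREE]
free(d): d = 6 -> block [6-12 ALLOC]; mark free, coalesce with adjacent free neighbors -> [0-5 ALLOC][6-28 FREE]

Answer: [0-5 ALLOC][6-28 FREE]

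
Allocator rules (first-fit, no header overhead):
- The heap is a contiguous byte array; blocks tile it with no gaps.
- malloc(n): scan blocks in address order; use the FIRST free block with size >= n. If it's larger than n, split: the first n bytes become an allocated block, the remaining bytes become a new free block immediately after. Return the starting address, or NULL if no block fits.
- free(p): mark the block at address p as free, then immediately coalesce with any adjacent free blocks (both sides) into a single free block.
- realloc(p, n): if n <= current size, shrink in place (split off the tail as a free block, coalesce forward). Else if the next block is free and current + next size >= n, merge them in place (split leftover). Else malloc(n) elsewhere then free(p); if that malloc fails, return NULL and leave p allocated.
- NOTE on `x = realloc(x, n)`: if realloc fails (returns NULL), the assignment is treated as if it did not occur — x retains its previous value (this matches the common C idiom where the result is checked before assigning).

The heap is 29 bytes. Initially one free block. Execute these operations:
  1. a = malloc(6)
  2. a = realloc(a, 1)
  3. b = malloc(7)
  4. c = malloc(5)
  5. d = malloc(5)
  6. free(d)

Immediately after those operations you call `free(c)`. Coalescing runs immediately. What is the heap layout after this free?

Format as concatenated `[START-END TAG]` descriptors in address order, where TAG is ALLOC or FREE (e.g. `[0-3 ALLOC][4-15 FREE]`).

Op 1: a = malloc(6) -> a = 0; heap: [0-5 ALLOC][6-28 FREE]
Op 2: a = realloc(a, 1) -> a = 0; heap: [0-0 ALLOC][1-28 FREE]
Op 3: b = malloc(7) -> b = 1; heap: [0-0 ALLOC][1-7 ALLOC][8-28 FREE]
Op 4: c = malloc(5) -> c = 8; heap: [0-0 ALLOC][1-7 ALLOC][8-12 ALLOC][13-28 FREE]
Op 5: d = malloc(5) -> d = 13; heap: [0-0 ALLOC][1-7 ALLOC][8-12 ALLOC][13-17 ALLOC][18-28 FREE]
Op 6: free(d) -> (freed d); heap: [0-0 ALLOC][1-7 ALLOC][8-12 ALLOC][13-28 FREE]
free(c): c = 8 -> block [8-12 ALLOC]; mark free, coalesce with adjacent free neighbors -> [0-0 ALLOC][1-7 ALLOC][8-28 FREE]

Answer: [0-0 ALLOC][1-7 ALLOC][8-28 FREE]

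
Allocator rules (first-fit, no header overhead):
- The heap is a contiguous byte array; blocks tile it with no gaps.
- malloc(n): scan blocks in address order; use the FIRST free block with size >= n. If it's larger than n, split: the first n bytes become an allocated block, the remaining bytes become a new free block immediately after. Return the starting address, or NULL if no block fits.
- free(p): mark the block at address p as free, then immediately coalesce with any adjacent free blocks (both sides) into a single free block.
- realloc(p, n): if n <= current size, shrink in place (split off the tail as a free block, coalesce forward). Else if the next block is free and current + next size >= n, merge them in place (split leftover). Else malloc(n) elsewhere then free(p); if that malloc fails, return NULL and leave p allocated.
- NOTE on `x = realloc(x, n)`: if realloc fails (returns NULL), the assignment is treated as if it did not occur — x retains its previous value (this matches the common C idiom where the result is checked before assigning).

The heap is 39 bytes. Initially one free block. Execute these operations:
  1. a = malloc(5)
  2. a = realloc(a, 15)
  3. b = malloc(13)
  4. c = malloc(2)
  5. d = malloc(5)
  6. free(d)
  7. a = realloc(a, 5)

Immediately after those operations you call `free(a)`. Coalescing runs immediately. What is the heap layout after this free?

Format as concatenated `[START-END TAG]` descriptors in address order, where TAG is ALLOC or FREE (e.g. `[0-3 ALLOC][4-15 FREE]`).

Answer: [0-14 FREE][15-27 ALLOC][28-29 ALLOC][30-38 FREE]

Derivation:
Op 1: a = malloc(5) -> a = 0; heap: [0-4 ALLOC][5-38 FREE]
Op 2: a = realloc(a, 15) -> a = 0; heap: [0-14 ALLOC][15-38 FREE]
Op 3: b = malloc(13) -> b = 15; heap: [0-14 ALLOC][15-27 ALLOC][28-38 FREE]
Op 4: c = malloc(2) -> c = 28; heap: [0-14 ALLOC][15-27 ALLOC][28-29 ALLOC][30-38 FREE]
Op 5: d = malloc(5) -> d = 30; heap: [0-14 ALLOC][15-27 ALLOC][28-29 ALLOC][30-34 ALLOC][35-38 FREE]
Op 6: free(d) -> (freed d); heap: [0-14 ALLOC][15-27 ALLOC][28-29 ALLOC][30-38 FREE]
Op 7: a = realloc(a, 5) -> a = 0; heap: [0-4 ALLOC][5-14 FREE][15-27 ALLOC][28-29 ALLOC][30-38 FREE]
free(a): a = 0 -> block [0-4 ALLOC]; mark free, coalesce with adjacent free neighbors -> [0-14 FREE][15-27 ALLOC][28-29 ALLOC][30-38 FREE]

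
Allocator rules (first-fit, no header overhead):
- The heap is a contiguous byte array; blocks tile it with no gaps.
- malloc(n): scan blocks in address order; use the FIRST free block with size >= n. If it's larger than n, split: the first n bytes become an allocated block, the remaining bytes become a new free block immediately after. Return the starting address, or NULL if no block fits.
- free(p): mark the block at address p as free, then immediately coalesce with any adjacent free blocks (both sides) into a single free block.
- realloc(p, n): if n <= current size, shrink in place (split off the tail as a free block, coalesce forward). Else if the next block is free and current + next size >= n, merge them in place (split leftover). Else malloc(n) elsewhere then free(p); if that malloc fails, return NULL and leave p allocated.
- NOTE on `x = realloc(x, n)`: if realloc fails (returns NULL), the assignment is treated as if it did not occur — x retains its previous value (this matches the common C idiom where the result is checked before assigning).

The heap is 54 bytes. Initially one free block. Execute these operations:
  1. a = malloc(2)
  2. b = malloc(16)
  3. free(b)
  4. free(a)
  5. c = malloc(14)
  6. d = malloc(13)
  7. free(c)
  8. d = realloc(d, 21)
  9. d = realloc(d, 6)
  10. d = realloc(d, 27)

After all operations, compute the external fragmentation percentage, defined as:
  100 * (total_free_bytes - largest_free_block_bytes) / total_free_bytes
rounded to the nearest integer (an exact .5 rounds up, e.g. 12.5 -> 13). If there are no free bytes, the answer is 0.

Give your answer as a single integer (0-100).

Answer: 48

Derivation:
Op 1: a = malloc(2) -> a = 0; heap: [0-1 ALLOC][2-53 FREE]
Op 2: b = malloc(16) -> b = 2; heap: [0-1 ALLOC][2-17 ALLOC][18-53 FREE]
Op 3: free(b) -> (freed b); heap: [0-1 ALLOC][2-53 FREE]
Op 4: free(a) -> (freed a); heap: [0-53 FREE]
Op 5: c = malloc(14) -> c = 0; heap: [0-13 ALLOC][14-53 FREE]
Op 6: d = malloc(13) -> d = 14; heap: [0-13 ALLOC][14-26 ALLOC][27-53 FREE]
Op 7: free(c) -> (freed c); heap: [0-13 FREE][14-26 ALLOC][27-53 FREE]
Op 8: d = realloc(d, 21) -> d = 14; heap: [0-13 FREE][14-34 ALLOC][35-53 FREE]
Op 9: d = realloc(d, 6) -> d = 14; heap: [0-13 FREE][14-19 ALLOC][20-53 FREE]
Op 10: d = realloc(d, 27) -> d = 14; heap: [0-13 FREE][14-40 ALLOC][41-53 FREE]
Free blocks: [14 13] total_free=27 largest=14 -> 100*(27-14)/27 = 1300/27 ≈ 48.148 -> rounds to 48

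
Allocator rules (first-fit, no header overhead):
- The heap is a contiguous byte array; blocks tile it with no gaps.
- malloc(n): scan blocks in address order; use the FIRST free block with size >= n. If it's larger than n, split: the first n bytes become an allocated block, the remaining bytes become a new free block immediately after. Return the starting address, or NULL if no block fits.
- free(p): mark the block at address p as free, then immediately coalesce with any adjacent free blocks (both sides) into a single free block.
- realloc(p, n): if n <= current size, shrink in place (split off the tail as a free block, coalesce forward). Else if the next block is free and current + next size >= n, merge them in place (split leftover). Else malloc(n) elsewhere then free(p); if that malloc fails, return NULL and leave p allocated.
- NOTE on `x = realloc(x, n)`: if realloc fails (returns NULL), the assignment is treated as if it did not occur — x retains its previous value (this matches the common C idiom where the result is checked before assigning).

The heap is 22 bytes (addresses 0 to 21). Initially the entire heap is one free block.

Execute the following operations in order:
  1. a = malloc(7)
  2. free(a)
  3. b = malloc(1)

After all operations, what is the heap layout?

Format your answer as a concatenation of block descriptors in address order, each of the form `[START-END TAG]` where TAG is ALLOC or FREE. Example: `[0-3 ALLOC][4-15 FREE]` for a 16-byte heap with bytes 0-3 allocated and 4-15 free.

Answer: [0-0 ALLOC][1-21 FREE]

Derivation:
Op 1: a = malloc(7) -> a = 0; heap: [0-6 ALLOC][7-21 FREE]
Op 2: free(a) -> (freed a); heap: [0-21 FREE]
Op 3: b = malloc(1) -> b = 0; heap: [0-0 ALLOC][1-21 FREE]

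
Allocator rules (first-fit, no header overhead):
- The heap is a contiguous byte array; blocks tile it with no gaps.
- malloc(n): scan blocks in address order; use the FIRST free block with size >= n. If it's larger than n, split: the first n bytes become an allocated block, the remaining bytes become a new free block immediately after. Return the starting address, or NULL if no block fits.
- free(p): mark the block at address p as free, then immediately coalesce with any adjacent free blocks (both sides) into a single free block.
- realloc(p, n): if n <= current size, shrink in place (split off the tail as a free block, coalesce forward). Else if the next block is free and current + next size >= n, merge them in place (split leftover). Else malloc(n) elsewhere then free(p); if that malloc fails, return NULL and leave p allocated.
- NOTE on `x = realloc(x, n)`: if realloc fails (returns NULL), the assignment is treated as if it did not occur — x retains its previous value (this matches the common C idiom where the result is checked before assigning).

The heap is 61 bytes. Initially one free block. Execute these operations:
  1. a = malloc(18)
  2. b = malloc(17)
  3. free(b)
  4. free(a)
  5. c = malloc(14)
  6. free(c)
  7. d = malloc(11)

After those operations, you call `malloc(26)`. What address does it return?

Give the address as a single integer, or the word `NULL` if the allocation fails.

Answer: 11

Derivation:
Op 1: a = malloc(18) -> a = 0; heap: [0-17 ALLOC][18-60 FREE]
Op 2: b = malloc(17) -> b = 18; heap: [0-17 ALLOC][18-34 ALLOC][35-60 FREE]
Op 3: free(b) -> (freed b); heap: [0-17 ALLOC][18-60 FREE]
Op 4: free(a) -> (freed a); heap: [0-60 FREE]
Op 5: c = malloc(14) -> c = 0; heap: [0-13 ALLOC][14-60 FREE]
Op 6: free(c) -> (freed c); heap: [0-60 FREE]
Op 7: d = malloc(11) -> d = 0; heap: [0-10 ALLOC][11-60 FREE]
malloc(26): first-fit scan over [0-10 ALLOC][11-60 FREE] -> 11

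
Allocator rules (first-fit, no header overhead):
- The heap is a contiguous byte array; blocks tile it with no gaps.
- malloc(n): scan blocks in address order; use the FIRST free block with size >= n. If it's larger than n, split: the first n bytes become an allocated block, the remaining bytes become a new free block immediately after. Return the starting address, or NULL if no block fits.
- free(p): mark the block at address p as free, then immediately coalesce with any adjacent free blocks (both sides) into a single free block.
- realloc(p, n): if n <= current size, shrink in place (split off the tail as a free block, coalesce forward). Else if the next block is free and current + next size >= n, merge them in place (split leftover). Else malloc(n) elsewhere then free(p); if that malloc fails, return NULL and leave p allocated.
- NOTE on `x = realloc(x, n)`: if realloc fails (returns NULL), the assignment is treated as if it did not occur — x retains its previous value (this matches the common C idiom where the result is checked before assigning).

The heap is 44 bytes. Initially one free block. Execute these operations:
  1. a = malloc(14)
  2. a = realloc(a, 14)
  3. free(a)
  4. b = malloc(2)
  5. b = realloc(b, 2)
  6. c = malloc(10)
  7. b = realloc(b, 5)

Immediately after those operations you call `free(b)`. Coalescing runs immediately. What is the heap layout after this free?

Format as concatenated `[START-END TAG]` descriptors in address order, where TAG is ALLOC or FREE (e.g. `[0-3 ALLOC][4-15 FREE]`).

Op 1: a = malloc(14) -> a = 0; heap: [0-13 ALLOC][14-43 FREE]
Op 2: a = realloc(a, 14) -> a = 0; heap: [0-13 ALLOC][14-43 FREE]
Op 3: free(a) -> (freed a); heap: [0-43 FREE]
Op 4: b = malloc(2) -> b = 0; heap: [0-1 ALLOC][2-43 FREE]
Op 5: b = realloc(b, 2) -> b = 0; heap: [0-1 ALLOC][2-43 FREE]
Op 6: c = malloc(10) -> c = 2; heap: [0-1 ALLOC][2-11 ALLOC][12-43 FREE]
Op 7: b = realloc(b, 5) -> b = 12; heap: [0-1 FREE][2-11 ALLOC][12-16 ALLOC][17-43 FREE]
free(b): b = 12 -> block [12-16 ALLOC]; mark free, coalesce with adjacent free neighbors -> [0-1 FREE][2-11 ALLOC][12-43 FREE]

Answer: [0-1 FREE][2-11 ALLOC][12-43 FREE]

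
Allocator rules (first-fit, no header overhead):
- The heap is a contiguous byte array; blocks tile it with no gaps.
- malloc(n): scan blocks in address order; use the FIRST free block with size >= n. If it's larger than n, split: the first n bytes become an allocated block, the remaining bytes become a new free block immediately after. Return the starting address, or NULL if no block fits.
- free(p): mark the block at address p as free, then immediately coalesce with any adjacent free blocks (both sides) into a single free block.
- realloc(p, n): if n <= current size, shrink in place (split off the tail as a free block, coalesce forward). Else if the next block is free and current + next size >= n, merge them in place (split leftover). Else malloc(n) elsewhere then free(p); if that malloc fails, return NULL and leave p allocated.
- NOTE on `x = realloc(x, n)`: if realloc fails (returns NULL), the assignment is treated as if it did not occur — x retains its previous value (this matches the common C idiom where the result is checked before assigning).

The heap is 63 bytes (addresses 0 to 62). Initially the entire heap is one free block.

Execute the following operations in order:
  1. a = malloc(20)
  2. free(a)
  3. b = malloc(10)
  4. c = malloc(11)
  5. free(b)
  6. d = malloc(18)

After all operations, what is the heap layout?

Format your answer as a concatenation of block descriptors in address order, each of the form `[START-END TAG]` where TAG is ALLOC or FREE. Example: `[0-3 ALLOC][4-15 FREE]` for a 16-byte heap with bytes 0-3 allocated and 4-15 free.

Op 1: a = malloc(20) -> a = 0; heap: [0-19 ALLOC][20-62 FREE]
Op 2: free(a) -> (freed a); heap: [0-62 FREE]
Op 3: b = malloc(10) -> b = 0; heap: [0-9 ALLOC][10-62 FREE]
Op 4: c = malloc(11) -> c = 10; heap: [0-9 ALLOC][10-20 ALLOC][21-62 FREE]
Op 5: free(b) -> (freed b); heap: [0-9 FREE][10-20 ALLOC][21-62 FREE]
Op 6: d = malloc(18) -> d = 21; heap: [0-9 FREE][10-20 ALLOC][21-38 ALLOC][39-62 FREE]

Answer: [0-9 FREE][10-20 ALLOC][21-38 ALLOC][39-62 FREE]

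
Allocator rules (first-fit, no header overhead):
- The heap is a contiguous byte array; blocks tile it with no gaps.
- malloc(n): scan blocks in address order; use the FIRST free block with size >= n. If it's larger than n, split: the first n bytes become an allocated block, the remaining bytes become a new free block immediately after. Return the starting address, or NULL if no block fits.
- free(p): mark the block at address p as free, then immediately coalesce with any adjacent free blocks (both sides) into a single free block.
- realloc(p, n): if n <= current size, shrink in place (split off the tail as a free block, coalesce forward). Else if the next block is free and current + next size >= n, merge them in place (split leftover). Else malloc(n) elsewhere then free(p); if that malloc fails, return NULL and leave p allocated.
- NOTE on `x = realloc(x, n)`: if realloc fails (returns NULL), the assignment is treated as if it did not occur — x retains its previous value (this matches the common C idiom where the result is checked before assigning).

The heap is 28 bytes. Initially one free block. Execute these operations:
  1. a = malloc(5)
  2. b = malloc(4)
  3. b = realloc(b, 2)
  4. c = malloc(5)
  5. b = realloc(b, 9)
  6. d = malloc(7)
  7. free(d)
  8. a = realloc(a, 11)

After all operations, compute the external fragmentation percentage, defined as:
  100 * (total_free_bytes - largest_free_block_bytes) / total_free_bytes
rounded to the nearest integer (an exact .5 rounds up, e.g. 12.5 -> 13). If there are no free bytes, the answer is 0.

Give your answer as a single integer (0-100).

Op 1: a = malloc(5) -> a = 0; heap: [0-4 ALLOC][5-27 FREE]
Op 2: b = malloc(4) -> b = 5; heap: [0-4 ALLOC][5-8 ALLOC][9-27 FREE]
Op 3: b = realloc(b, 2) -> b = 5; heap: [0-4 ALLOC][5-6 ALLOC][7-27 FREE]
Op 4: c = malloc(5) -> c = 7; heap: [0-4 ALLOC][5-6 ALLOC][7-11 ALLOC][12-27 FREE]
Op 5: b = realloc(b, 9) -> b = 12; heap: [0-4 ALLOC][5-6 FREE][7-11 ALLOC][12-20 ALLOC][21-27 FREE]
Op 6: d = malloc(7) -> d = 21; heap: [0-4 ALLOC][5-6 FREE][7-11 ALLOC][12-20 ALLOC][21-27 ALLOC]
Op 7: free(d) -> (freed d); heap: [0-4 ALLOC][5-6 FREE][7-11 ALLOC][12-20 ALLOC][21-27 FREE]
Op 8: a = realloc(a, 11) -> NULL (a unchanged); heap: [0-4 ALLOC][5-6 FREE][7-11 ALLOC][12-20 ALLOC][21-27 FREE]
Free blocks: [2 7] total_free=9 largest=7 -> 100*(9-7)/9 = 200/9 ≈ 22.222 -> rounds to 22

Answer: 22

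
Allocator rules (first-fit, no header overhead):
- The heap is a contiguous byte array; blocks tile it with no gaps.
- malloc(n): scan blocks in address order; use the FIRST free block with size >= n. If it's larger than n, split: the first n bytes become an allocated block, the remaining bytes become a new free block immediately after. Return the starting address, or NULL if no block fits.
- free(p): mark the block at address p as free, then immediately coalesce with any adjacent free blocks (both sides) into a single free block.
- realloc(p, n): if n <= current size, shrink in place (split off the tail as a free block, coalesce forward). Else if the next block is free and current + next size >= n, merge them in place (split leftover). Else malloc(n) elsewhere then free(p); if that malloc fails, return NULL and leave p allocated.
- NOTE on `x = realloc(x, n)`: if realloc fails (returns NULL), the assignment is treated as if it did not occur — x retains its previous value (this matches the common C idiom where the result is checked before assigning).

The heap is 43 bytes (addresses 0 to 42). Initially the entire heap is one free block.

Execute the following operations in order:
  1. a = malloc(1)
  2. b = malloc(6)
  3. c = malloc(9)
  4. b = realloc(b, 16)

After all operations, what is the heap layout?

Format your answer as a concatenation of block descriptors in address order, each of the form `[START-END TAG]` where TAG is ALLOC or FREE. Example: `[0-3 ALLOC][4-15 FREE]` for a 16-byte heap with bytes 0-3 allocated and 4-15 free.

Op 1: a = malloc(1) -> a = 0; heap: [0-0 ALLOC][1-42 FREE]
Op 2: b = malloc(6) -> b = 1; heap: [0-0 ALLOC][1-6 ALLOC][7-42 FREE]
Op 3: c = malloc(9) -> c = 7; heap: [0-0 ALLOC][1-6 ALLOC][7-15 ALLOC][16-42 FREE]
Op 4: b = realloc(b, 16) -> b = 16; heap: [0-0 ALLOC][1-6 FREE][7-15 ALLOC][16-31 ALLOC][32-42 FREE]

Answer: [0-0 ALLOC][1-6 FREE][7-15 ALLOC][16-31 ALLOC][32-42 FREE]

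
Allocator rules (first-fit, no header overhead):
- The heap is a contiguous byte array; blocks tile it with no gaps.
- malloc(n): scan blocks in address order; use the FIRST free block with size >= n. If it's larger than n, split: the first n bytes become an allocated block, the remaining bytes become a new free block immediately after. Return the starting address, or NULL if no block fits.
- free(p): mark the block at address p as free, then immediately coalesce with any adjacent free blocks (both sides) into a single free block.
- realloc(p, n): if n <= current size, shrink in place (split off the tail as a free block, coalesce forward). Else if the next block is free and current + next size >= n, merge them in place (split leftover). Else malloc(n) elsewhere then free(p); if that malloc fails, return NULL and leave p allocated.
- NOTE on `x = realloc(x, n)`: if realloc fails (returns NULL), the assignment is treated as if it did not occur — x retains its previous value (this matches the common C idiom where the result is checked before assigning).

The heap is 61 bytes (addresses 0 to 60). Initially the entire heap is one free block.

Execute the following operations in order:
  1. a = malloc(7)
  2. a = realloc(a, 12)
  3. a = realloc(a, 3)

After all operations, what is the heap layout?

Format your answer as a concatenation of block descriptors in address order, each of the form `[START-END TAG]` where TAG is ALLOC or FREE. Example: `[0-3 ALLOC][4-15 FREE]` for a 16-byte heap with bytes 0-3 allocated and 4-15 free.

Answer: [0-2 ALLOC][3-60 FREE]

Derivation:
Op 1: a = malloc(7) -> a = 0; heap: [0-6 ALLOC][7-60 FREE]
Op 2: a = realloc(a, 12) -> a = 0; heap: [0-11 ALLOC][12-60 FREE]
Op 3: a = realloc(a, 3) -> a = 0; heap: [0-2 ALLOC][3-60 FREE]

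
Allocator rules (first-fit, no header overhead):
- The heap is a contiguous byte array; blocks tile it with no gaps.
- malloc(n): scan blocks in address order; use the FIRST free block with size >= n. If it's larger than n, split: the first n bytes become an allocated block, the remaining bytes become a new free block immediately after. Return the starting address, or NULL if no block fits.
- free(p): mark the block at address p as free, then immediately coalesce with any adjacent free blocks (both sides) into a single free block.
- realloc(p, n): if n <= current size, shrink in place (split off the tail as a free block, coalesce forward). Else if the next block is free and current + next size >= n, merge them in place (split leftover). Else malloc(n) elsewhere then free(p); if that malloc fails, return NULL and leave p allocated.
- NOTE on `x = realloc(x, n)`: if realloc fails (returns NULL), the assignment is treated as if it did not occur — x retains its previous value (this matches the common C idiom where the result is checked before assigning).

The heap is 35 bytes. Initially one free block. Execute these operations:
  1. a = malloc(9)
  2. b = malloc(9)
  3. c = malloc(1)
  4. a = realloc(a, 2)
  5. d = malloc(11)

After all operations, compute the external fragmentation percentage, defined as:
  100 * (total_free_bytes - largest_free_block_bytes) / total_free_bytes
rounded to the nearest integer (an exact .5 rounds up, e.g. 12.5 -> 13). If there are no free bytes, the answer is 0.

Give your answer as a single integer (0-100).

Answer: 42

Derivation:
Op 1: a = malloc(9) -> a = 0; heap: [0-8 ALLOC][9-34 FREE]
Op 2: b = malloc(9) -> b = 9; heap: [0-8 ALLOC][9-17 ALLOC][18-34 FREE]
Op 3: c = malloc(1) -> c = 18; heap: [0-8 ALLOC][9-17 ALLOC][18-18 ALLOC][19-34 FREE]
Op 4: a = realloc(a, 2) -> a = 0; heap: [0-1 ALLOC][2-8 FREE][9-17 ALLOC][18-18 ALLOC][19-34 FREE]
Op 5: d = malloc(11) -> d = 19; heap: [0-1 ALLOC][2-8 FREE][9-17 ALLOC][18-18 ALLOC][19-29 ALLOC][30-34 FREE]
Free blocks: [7 5] total_free=12 largest=7 -> 100*(12-7)/12 = 500/12 ≈ 41.667 -> rounds to 42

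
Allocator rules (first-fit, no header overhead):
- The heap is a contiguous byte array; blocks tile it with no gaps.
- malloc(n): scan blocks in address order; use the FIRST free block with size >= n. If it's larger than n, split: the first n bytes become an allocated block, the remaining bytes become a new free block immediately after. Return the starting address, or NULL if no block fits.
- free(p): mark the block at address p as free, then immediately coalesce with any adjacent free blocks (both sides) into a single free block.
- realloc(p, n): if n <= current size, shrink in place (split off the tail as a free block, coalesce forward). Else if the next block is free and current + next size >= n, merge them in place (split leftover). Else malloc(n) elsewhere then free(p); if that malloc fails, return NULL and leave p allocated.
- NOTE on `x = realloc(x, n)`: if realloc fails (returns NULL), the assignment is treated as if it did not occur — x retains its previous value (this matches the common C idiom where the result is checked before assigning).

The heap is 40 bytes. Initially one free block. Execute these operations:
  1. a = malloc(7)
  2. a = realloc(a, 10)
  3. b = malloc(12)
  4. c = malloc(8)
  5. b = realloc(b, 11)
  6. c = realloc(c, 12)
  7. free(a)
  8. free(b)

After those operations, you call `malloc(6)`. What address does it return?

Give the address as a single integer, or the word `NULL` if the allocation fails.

Answer: 0

Derivation:
Op 1: a = malloc(7) -> a = 0; heap: [0-6 ALLOC][7-39 FREE]
Op 2: a = realloc(a, 10) -> a = 0; heap: [0-9 ALLOC][10-39 FREE]
Op 3: b = malloc(12) -> b = 10; heap: [0-9 ALLOC][10-21 ALLOC][22-39 FREE]
Op 4: c = malloc(8) -> c = 22; heap: [0-9 ALLOC][10-21 ALLOC][22-29 ALLOC][30-39 FREE]
Op 5: b = realloc(b, 11) -> b = 10; heap: [0-9 ALLOC][10-20 ALLOC][21-21 FREE][22-29 ALLOC][30-39 FREE]
Op 6: c = realloc(c, 12) -> c = 22; heap: [0-9 ALLOC][10-20 ALLOC][21-21 FREE][22-33 ALLOC][34-39 FREE]
Op 7: free(a) -> (freed a); heap: [0-9 FREE][10-20 ALLOC][21-21 FREE][22-33 ALLOC][34-39 FREE]
Op 8: free(b) -> (freed b); heap: [0-21 FREE][22-33 ALLOC][34-39 FREE]
malloc(6): first-fit scan over [0-21 FREE][22-33 ALLOC][34-39 FREE] -> 0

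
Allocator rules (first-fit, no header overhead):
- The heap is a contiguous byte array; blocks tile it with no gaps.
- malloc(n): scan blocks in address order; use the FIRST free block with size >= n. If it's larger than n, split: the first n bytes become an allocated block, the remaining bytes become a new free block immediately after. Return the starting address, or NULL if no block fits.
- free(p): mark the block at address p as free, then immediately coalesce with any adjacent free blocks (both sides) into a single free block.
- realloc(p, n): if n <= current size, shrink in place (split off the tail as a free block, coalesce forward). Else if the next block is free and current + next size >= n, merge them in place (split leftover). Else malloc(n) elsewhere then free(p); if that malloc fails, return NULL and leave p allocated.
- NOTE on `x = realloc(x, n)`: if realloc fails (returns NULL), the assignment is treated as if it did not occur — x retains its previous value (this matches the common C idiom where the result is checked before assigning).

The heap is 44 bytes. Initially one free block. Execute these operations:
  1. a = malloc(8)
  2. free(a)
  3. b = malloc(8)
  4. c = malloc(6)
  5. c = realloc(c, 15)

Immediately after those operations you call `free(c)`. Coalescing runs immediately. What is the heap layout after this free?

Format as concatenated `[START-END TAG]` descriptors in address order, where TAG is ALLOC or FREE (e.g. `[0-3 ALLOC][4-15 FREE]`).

Op 1: a = malloc(8) -> a = 0; heap: [0-7 ALLOC][8-43 FREE]
Op 2: free(a) -> (freed a); heap: [0-43 FREE]
Op 3: b = malloc(8) -> b = 0; heap: [0-7 ALLOC][8-43 FREE]
Op 4: c = malloc(6) -> c = 8; heap: [0-7 ALLOC][8-13 ALLOC][14-43 FREE]
Op 5: c = realloc(c, 15) -> c = 8; heap: [0-7 ALLOC][8-22 ALLOC][23-43 FREE]
free(c): c = 8 -> block [8-22 ALLOC]; mark free, coalesce with adjacent free neighbors -> [0-7 ALLOC][8-43 FREE]

Answer: [0-7 ALLOC][8-43 FREE]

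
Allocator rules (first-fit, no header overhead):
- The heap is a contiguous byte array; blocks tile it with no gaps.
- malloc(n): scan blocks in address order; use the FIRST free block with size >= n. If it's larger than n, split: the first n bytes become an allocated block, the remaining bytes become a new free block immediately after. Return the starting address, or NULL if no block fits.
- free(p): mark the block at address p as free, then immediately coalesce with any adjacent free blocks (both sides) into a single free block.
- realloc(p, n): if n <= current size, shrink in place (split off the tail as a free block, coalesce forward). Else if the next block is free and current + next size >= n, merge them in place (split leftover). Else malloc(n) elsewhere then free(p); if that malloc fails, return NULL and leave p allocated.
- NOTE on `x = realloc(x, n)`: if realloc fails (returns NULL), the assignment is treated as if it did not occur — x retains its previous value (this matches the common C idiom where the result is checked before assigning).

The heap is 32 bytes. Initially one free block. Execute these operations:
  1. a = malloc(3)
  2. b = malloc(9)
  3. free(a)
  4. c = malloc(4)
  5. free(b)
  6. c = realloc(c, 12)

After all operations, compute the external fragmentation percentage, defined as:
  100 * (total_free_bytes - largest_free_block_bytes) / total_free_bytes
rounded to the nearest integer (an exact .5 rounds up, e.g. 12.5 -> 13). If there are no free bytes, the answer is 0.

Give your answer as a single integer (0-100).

Answer: 40

Derivation:
Op 1: a = malloc(3) -> a = 0; heap: [0-2 ALLOC][3-31 FREE]
Op 2: b = malloc(9) -> b = 3; heap: [0-2 ALLOC][3-11 ALLOC][12-31 FREE]
Op 3: free(a) -> (freed a); heap: [0-2 FREE][3-11 ALLOC][12-31 FREE]
Op 4: c = malloc(4) -> c = 12; heap: [0-2 FREE][3-11 ALLOC][12-15 ALLOC][16-31 FREE]
Op 5: free(b) -> (freed b); heap: [0-11 FREE][12-15 ALLOC][16-31 FREE]
Op 6: c = realloc(c, 12) -> c = 12; heap: [0-11 FREE][12-23 ALLOC][24-31 FREE]
Free blocks: [12 8] total_free=20 largest=12 -> 100*(20-12)/20 = 800/20 = 40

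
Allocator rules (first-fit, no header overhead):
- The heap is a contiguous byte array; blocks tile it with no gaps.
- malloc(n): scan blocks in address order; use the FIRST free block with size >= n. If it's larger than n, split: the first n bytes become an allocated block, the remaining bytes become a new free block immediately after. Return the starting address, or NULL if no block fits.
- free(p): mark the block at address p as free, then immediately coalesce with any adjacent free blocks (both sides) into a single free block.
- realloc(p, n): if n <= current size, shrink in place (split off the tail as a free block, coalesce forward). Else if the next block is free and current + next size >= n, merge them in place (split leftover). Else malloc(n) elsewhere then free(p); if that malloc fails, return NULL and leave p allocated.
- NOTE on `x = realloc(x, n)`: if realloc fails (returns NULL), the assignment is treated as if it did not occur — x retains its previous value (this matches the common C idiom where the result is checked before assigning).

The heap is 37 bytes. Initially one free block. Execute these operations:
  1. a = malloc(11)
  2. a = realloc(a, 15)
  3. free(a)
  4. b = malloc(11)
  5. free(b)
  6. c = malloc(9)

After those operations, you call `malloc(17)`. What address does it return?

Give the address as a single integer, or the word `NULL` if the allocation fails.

Op 1: a = malloc(11) -> a = 0; heap: [0-10 ALLOC][11-36 FREE]
Op 2: a = realloc(a, 15) -> a = 0; heap: [0-14 ALLOC][15-36 FREE]
Op 3: free(a) -> (freed a); heap: [0-36 FREE]
Op 4: b = malloc(11) -> b = 0; heap: [0-10 ALLOC][11-36 FREE]
Op 5: free(b) -> (freed b); heap: [0-36 FREE]
Op 6: c = malloc(9) -> c = 0; heap: [0-8 ALLOC][9-36 FREE]
malloc(17): first-fit scan over [0-8 ALLOC][9-36 FREE] -> 9

Answer: 9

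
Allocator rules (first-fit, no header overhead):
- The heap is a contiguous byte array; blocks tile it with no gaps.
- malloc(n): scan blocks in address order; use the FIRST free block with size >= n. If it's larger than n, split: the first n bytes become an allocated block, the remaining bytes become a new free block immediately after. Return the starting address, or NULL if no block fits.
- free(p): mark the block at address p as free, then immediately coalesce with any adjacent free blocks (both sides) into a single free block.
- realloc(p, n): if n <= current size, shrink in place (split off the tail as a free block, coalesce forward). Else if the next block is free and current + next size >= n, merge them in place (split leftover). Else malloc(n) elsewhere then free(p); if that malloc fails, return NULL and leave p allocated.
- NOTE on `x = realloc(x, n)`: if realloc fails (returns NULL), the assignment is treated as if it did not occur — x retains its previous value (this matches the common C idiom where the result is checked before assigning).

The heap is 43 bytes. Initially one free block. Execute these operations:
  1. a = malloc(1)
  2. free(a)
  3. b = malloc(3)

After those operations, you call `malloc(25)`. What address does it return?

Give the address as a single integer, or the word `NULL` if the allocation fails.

Op 1: a = malloc(1) -> a = 0; heap: [0-0 ALLOC][1-42 FREE]
Op 2: free(a) -> (freed a); heap: [0-42 FREE]
Op 3: b = malloc(3) -> b = 0; heap: [0-2 ALLOC][3-42 FREE]
malloc(25): first-fit scan over [0-2 ALLOC][3-42 FREE] -> 3

Answer: 3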